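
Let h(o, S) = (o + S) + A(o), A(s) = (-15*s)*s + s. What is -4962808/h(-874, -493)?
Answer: 4962808/11460381 ≈ 0.43304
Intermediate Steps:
A(s) = s - 15*s**2 (A(s) = -15*s**2 + s = s - 15*s**2)
h(o, S) = S + o + o*(1 - 15*o) (h(o, S) = (o + S) + o*(1 - 15*o) = (S + o) + o*(1 - 15*o) = S + o + o*(1 - 15*o))
-4962808/h(-874, -493) = -4962808/(-493 - 874 - 1*(-874)*(-1 + 15*(-874))) = -4962808/(-493 - 874 - 1*(-874)*(-1 - 13110)) = -4962808/(-493 - 874 - 1*(-874)*(-13111)) = -4962808/(-493 - 874 - 11459014) = -4962808/(-11460381) = -4962808*(-1/11460381) = 4962808/11460381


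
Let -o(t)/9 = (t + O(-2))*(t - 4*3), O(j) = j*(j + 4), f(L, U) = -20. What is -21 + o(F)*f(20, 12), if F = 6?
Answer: -2181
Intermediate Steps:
O(j) = j*(4 + j)
o(t) = -9*(-12 + t)*(-4 + t) (o(t) = -9*(t - 2*(4 - 2))*(t - 4*3) = -9*(t - 2*2)*(t - 12) = -9*(t - 4)*(-12 + t) = -9*(-4 + t)*(-12 + t) = -9*(-12 + t)*(-4 + t))
-21 + o(F)*f(20, 12) = -21 + (-432 - 9*6² + 144*6)*(-20) = -21 + (-432 - 9*36 + 864)*(-20) = -21 + (-432 - 324 + 864)*(-20) = -21 + 108*(-20) = -21 - 2160 = -2181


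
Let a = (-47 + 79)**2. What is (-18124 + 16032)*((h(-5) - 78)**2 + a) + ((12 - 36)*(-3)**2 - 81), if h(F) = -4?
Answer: -16209113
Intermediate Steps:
a = 1024 (a = 32**2 = 1024)
(-18124 + 16032)*((h(-5) - 78)**2 + a) + ((12 - 36)*(-3)**2 - 81) = (-18124 + 16032)*((-4 - 78)**2 + 1024) + ((12 - 36)*(-3)**2 - 81) = -2092*((-82)**2 + 1024) + (-24*9 - 81) = -2092*(6724 + 1024) + (-216 - 81) = -2092*7748 - 297 = -16208816 - 297 = -16209113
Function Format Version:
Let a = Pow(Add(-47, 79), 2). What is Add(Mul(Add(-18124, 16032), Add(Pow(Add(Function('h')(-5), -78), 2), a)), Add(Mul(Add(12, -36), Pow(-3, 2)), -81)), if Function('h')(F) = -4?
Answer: -16209113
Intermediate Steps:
a = 1024 (a = Pow(32, 2) = 1024)
Add(Mul(Add(-18124, 16032), Add(Pow(Add(Function('h')(-5), -78), 2), a)), Add(Mul(Add(12, -36), Pow(-3, 2)), -81)) = Add(Mul(Add(-18124, 16032), Add(Pow(Add(-4, -78), 2), 1024)), Add(Mul(Add(12, -36), Pow(-3, 2)), -81)) = Add(Mul(-2092, Add(Pow(-82, 2), 1024)), Add(Mul(-24, 9), -81)) = Add(Mul(-2092, Add(6724, 1024)), Add(-216, -81)) = Add(Mul(-2092, 7748), -297) = Add(-16208816, -297) = -16209113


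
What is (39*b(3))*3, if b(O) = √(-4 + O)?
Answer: 117*I ≈ 117.0*I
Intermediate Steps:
(39*b(3))*3 = (39*√(-4 + 3))*3 = (39*√(-1))*3 = (39*I)*3 = 117*I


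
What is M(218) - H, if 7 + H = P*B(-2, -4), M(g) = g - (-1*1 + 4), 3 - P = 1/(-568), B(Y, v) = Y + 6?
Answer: 29819/142 ≈ 209.99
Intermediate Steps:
B(Y, v) = 6 + Y
P = 1705/568 (P = 3 - 1/(-568) = 3 - 1*(-1/568) = 3 + 1/568 = 1705/568 ≈ 3.0018)
M(g) = -3 + g (M(g) = g - (-1 + 4) = g - 1*3 = g - 3 = -3 + g)
H = 711/142 (H = -7 + 1705*(6 - 2)/568 = -7 + (1705/568)*4 = -7 + 1705/142 = 711/142 ≈ 5.0070)
M(218) - H = (-3 + 218) - 1*711/142 = 215 - 711/142 = 29819/142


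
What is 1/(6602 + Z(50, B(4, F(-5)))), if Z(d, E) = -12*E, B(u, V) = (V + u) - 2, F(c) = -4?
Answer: 1/6626 ≈ 0.00015092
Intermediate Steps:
B(u, V) = -2 + V + u
1/(6602 + Z(50, B(4, F(-5)))) = 1/(6602 - 12*(-2 - 4 + 4)) = 1/(6602 - 12*(-2)) = 1/(6602 + 24) = 1/6626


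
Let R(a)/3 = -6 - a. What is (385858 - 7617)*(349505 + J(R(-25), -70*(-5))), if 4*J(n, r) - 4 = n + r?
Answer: 528943939871/4 ≈ 1.3224e+11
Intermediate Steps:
R(a) = -18 - 3*a (R(a) = 3*(-6 - a) = -18 - 3*a)
J(n, r) = 1 + n/4 + r/4 (J(n, r) = 1 + (n + r)/4 = 1 + (n/4 + r/4) = 1 + n/4 + r/4)
(385858 - 7617)*(349505 + J(R(-25), -70*(-5))) = (385858 - 7617)*(349505 + (1 + (-18 - 3*(-25))/4 + (-70*(-5))/4)) = 378241*(349505 + (1 + (-18 + 75)/4 + (1/4)*350)) = 378241*(349505 + (1 + (1/4)*57 + 175/2)) = 378241*(349505 + (1 + 57/4 + 175/2)) = 378241*(349505 + 411/4) = 378241*(1398431/4) = 528943939871/4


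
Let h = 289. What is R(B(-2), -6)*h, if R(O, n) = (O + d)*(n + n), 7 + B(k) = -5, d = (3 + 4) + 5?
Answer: 0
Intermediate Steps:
d = 12 (d = 7 + 5 = 12)
B(k) = -12 (B(k) = -7 - 5 = -12)
R(O, n) = 2*n*(12 + O) (R(O, n) = (O + 12)*(n + n) = (12 + O)*(2*n) = 2*n*(12 + O))
R(B(-2), -6)*h = (2*(-6)*(12 - 12))*289 = (2*(-6)*0)*289 = 0*289 = 0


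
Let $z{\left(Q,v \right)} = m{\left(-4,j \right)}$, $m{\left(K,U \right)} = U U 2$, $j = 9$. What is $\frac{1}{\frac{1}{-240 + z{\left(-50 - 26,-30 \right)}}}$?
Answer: $-78$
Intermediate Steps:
$m{\left(K,U \right)} = 2 U^{2}$ ($m{\left(K,U \right)} = U^{2} \cdot 2 = 2 U^{2}$)
$z{\left(Q,v \right)} = 162$ ($z{\left(Q,v \right)} = 2 \cdot 9^{2} = 2 \cdot 81 = 162$)
$\frac{1}{\frac{1}{-240 + z{\left(-50 - 26,-30 \right)}}} = \frac{1}{\frac{1}{-240 + 162}} = \frac{1}{\frac{1}{-78}} = \frac{1}{- \frac{1}{78}} = -78$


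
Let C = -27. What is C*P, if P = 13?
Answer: -351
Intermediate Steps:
C*P = -27*13 = -351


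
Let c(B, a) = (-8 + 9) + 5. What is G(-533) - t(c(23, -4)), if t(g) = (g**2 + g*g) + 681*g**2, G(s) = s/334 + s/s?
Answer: -8212591/334 ≈ -24589.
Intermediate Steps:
c(B, a) = 6 (c(B, a) = 1 + 5 = 6)
G(s) = 1 + s/334 (G(s) = s*(1/334) + 1 = s/334 + 1 = 1 + s/334)
t(g) = 683*g**2 (t(g) = (g**2 + g**2) + 681*g**2 = 2*g**2 + 681*g**2 = 683*g**2)
G(-533) - t(c(23, -4)) = (1 + (1/334)*(-533)) - 683*6**2 = (1 - 533/334) - 683*36 = -199/334 - 1*24588 = -199/334 - 24588 = -8212591/334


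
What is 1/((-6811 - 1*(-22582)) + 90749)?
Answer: 1/106520 ≈ 9.3879e-6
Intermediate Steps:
1/((-6811 - 1*(-22582)) + 90749) = 1/((-6811 + 22582) + 90749) = 1/(15771 + 90749) = 1/106520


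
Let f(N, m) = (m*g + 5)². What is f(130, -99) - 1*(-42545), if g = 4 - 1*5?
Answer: 53361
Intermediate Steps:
g = -1 (g = 4 - 5 = -1)
f(N, m) = (5 - m)² (f(N, m) = (m*(-1) + 5)² = (-m + 5)² = (5 - m)²)
f(130, -99) - 1*(-42545) = (-5 - 99)² - 1*(-42545) = (-104)² + 42545 = 10816 + 42545 = 53361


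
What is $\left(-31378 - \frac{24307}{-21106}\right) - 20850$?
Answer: $- \frac{1102299861}{21106} \approx -52227.0$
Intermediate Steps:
$\left(-31378 - \frac{24307}{-21106}\right) - 20850 = \left(-31378 - - \frac{24307}{21106}\right) - 20850 = \left(-31378 + \frac{24307}{21106}\right) - 20850 = - \frac{662239761}{21106} - 20850 = - \frac{1102299861}{21106}$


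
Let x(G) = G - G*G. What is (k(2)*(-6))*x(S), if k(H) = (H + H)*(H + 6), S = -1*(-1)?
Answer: 0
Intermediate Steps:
S = 1
x(G) = G - G**2
k(H) = 2*H*(6 + H) (k(H) = (2*H)*(6 + H) = 2*H*(6 + H))
(k(2)*(-6))*x(S) = ((2*2*(6 + 2))*(-6))*(1*(1 - 1*1)) = ((2*2*8)*(-6))*(1*(1 - 1)) = (32*(-6))*(1*0) = -192*0 = 0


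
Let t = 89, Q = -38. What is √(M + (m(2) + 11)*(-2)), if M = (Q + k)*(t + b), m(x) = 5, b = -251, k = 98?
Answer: 2*I*√2438 ≈ 98.752*I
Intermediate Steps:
M = -9720 (M = (-38 + 98)*(89 - 251) = 60*(-162) = -9720)
√(M + (m(2) + 11)*(-2)) = √(-9720 + (5 + 11)*(-2)) = √(-9720 + 16*(-2)) = √(-9720 - 32) = √(-9752) = 2*I*√2438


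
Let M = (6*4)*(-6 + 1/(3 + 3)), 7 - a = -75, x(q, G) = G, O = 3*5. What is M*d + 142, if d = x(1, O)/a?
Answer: 4772/41 ≈ 116.39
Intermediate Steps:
O = 15
a = 82 (a = 7 - 1*(-75) = 7 + 75 = 82)
d = 15/82 ≈ 0.18293
M = -140 (M = 24*(-6 + 1/6) = 24*(-35/6) = -140)
M*d + 142 = -140*15/82 + 142 = -1050/41 + 142 = 4772/41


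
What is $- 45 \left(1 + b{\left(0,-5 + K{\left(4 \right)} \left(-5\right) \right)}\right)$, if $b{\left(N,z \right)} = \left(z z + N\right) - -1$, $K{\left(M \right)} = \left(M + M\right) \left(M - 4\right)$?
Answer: $-1215$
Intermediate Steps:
$K{\left(M \right)} = 2 M \left(-4 + M\right)$
$b{\left(N,z \right)} = 1 + N + z^{2}$ ($b{\left(N,z \right)} = \left(z^{2} + N\right) + 1 = \left(N + z^{2}\right) + 1 = 1 + N + z^{2}$)
$- 45 \left(1 + b{\left(0,-5 + K{\left(4 \right)} \left(-5\right) \right)}\right) = - 45 \left(1 + \left(1 + 0 + \left(-5 + 2 \cdot 4 \left(-4 + 4\right) \left(-5\right)\right)^{2}\right)\right) = - 45 \left(1 + \left(1 + 0 + \left(-5 + 2 \cdot 4 \cdot 0 \left(-5\right)\right)^{2}\right)\right) = - 45 \left(1 + \left(1 + 0 + \left(-5 + 0 \left(-5\right)\right)^{2}\right)\right) = - 45 \left(1 + \left(1 + 0 + \left(-5 + 0\right)^{2}\right)\right) = - 45 \left(1 + \left(1 + 0 + \left(-5\right)^{2}\right)\right) = - 45 \left(1 + \left(1 + 0 + 25\right)\right) = - 45 \left(1 + 26\right) = \left(-45\right) 27 = -1215$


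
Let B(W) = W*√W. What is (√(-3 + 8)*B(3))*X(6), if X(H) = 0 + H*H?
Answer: 108*√15 ≈ 418.28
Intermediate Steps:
B(W) = W^(3/2)
X(H) = H² (X(H) = 0 + H² = H²)
(√(-3 + 8)*B(3))*X(6) = (√(-3 + 8)*3^(3/2))*6² = (√5*(3*√3))*36 = (3*√15)*36 = 108*√15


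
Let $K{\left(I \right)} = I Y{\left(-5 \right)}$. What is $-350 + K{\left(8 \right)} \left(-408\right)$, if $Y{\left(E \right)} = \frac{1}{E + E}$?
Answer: $- \frac{118}{5} \approx -23.6$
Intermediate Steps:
$Y{\left(E \right)} = \frac{1}{2 E}$
$K{\left(I \right)} = - \frac{I}{10}$ ($K{\left(I \right)} = I \frac{1}{2 \left(-5\right)} = I \frac{1}{2} \left(- \frac{1}{5}\right) = I \left(- \frac{1}{10}\right) = - \frac{I}{10}$)
$-350 + K{\left(8 \right)} \left(-408\right) = -350 + \left(- \frac{1}{10}\right) 8 \left(-408\right) = -350 - - \frac{1632}{5} = -350 + \frac{1632}{5} = - \frac{118}{5}$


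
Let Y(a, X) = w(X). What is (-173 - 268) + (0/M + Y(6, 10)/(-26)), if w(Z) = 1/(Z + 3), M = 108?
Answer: -149059/338 ≈ -441.00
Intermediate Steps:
w(Z) = 1/(3 + Z)
Y(a, X) = 1/(3 + X)
(-173 - 268) + (0/M + Y(6, 10)/(-26)) = (-173 - 268) + (0/108 + 1/((3 + 10)*(-26))) = -441 + (0*(1/108) - 1/26/13) = -441 + (0 + (1/13)*(-1/26)) = -441 + (0 - 1/338) = -441 - 1/338 = -149059/338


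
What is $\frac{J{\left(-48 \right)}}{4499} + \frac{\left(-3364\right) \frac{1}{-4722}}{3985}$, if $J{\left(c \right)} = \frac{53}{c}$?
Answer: $- \frac{45141247}{677267582640} \approx -6.6652 \cdot 10^{-5}$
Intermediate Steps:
$\frac{J{\left(-48 \right)}}{4499} + \frac{\left(-3364\right) \frac{1}{-4722}}{3985} = \frac{53 \frac{1}{-48}}{4499} + \frac{\left(-3364\right) \frac{1}{-4722}}{3985} = 53 \left(- \frac{1}{48}\right) \frac{1}{4499} + \left(-3364\right) \left(- \frac{1}{4722}\right) \frac{1}{3985} = \left(- \frac{53}{48}\right) \frac{1}{4499} + \frac{1682}{2361} \cdot \frac{1}{3985} = - \frac{53}{215952} + \frac{1682}{9408585} = - \frac{45141247}{677267582640}$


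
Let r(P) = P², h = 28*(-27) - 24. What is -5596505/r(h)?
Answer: -1119301/121680 ≈ -9.1987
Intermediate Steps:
h = -780 (h = -756 - 24 = -780)
-5596505/r(h) = -5596505/((-780)²) = -5596505/608400 = -5596505*1/608400 = -1119301/121680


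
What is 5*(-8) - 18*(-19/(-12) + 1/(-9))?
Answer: -133/2 ≈ -66.500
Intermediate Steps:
5*(-8) - 18*(-19/(-12) + 1/(-9)) = -40 - 18*(-19*(-1/12) + 1*(-1/9)) = -40 - 18*(19/12 - 1/9) = -40 - 18*53/36 = -40 - 53/2 = -133/2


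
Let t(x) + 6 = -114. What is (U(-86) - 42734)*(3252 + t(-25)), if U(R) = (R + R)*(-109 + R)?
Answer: -28795608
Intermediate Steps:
U(R) = 2*R*(-109 + R) (U(R) = (2*R)*(-109 + R) = 2*R*(-109 + R))
t(x) = -120 (t(x) = -6 - 114 = -120)
(U(-86) - 42734)*(3252 + t(-25)) = (2*(-86)*(-109 - 86) - 42734)*(3252 - 120) = (2*(-86)*(-195) - 42734)*3132 = (33540 - 42734)*3132 = -9194*3132 = -28795608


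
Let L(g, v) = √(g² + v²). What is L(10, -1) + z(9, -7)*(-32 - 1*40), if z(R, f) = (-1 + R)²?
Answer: -4608 + √101 ≈ -4598.0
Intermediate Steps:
L(10, -1) + z(9, -7)*(-32 - 1*40) = √(10² + (-1)²) + (-1 + 9)²*(-32 - 1*40) = √(100 + 1) + 8²*(-32 - 40) = √101 + 64*(-72) = √101 - 4608 = -4608 + √101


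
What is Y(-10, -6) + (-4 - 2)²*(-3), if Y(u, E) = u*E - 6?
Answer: -54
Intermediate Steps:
Y(u, E) = -6 + E*u (Y(u, E) = E*u - 6 = -6 + E*u)
Y(-10, -6) + (-4 - 2)²*(-3) = (-6 - 6*(-10)) + (-4 - 2)²*(-3) = (-6 + 60) + (-6)²*(-3) = 54 + 36*(-3) = 54 - 108 = -54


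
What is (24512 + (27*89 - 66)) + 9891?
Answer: 36740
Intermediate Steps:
(24512 + (27*89 - 66)) + 9891 = (24512 + (2403 - 66)) + 9891 = (24512 + 2337) + 9891 = 26849 + 9891 = 36740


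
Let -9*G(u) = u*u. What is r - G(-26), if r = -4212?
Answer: -37232/9 ≈ -4136.9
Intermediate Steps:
G(u) = -u²/9 (G(u) = -u*u/9 = -u²/9)
r - G(-26) = -4212 - (-1)*(-26)²/9 = -4212 - (-1)*676/9 = -4212 - 1*(-676/9) = -4212 + 676/9 = -37232/9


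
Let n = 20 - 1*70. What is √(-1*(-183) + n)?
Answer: √133 ≈ 11.533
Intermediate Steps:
n = -50 (n = 20 - 70 = -50)
√(-1*(-183) + n) = √(-1*(-183) - 50) = √(183 - 50) = √133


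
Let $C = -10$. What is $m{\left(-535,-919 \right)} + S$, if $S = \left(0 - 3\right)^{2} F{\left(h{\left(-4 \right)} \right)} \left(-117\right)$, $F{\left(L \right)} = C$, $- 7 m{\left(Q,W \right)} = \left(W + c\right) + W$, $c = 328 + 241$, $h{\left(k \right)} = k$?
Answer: $\frac{74979}{7} \approx 10711.0$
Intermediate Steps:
$c = 569$
$m{\left(Q,W \right)} = - \frac{569}{7} - \frac{2 W}{7}$ ($m{\left(Q,W \right)} = - \frac{\left(W + 569\right) + W}{7} = - \frac{\left(569 + W\right) + W}{7} = - \frac{569 + 2 W}{7} = - \frac{569}{7} - \frac{2 W}{7}$)
$F{\left(L \right)} = -10$
$S = 10530$ ($S = \left(0 - 3\right)^{2} \left(-10\right) \left(-117\right) = \left(-3\right)^{2} \left(-10\right) \left(-117\right) = 9 \left(-10\right) \left(-117\right) = \left(-90\right) \left(-117\right) = 10530$)
$m{\left(-535,-919 \right)} + S = \left(- \frac{569}{7} - - \frac{1838}{7}\right) + 10530 = \left(- \frac{569}{7} + \frac{1838}{7}\right) + 10530 = \frac{1269}{7} + 10530 = \frac{74979}{7}$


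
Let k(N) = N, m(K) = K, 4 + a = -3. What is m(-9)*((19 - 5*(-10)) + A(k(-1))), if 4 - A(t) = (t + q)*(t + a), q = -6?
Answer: -153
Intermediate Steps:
a = -7 (a = -4 - 3 = -7)
A(t) = 4 - (-7 + t)*(-6 + t) (A(t) = 4 - (t - 6)*(t - 7) = 4 - (-6 + t)*(-7 + t) = 4 - (-7 + t)*(-6 + t))
m(-9)*((19 - 5*(-10)) + A(k(-1))) = -9*((19 - 5*(-10)) + (-38 - 1*(-1)² + 13*(-1))) = -9*((19 + 50) + (-38 - 1*1 - 13)) = -9*(69 + (-38 - 1 - 13)) = -9*(69 - 52) = -9*17 = -153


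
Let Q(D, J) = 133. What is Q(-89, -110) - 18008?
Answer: -17875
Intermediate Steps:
Q(-89, -110) - 18008 = 133 - 18008 = -17875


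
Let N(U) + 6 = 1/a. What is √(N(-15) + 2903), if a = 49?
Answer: √141954/7 ≈ 53.824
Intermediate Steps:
N(U) = -293/49 (N(U) = -6 + 1/49 = -293/49)
√(N(-15) + 2903) = √(-293/49 + 2903) = √(141954/49) = √141954/7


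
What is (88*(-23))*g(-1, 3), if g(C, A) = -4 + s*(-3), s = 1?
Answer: 14168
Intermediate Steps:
g(C, A) = -7 (g(C, A) = -4 + 1*(-3) = -4 - 3 = -7)
(88*(-23))*g(-1, 3) = (88*(-23))*(-7) = -2024*(-7) = 14168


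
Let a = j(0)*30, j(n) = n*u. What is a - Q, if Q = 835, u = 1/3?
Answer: -835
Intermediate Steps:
u = ⅓ (u = 1*(⅓) = ⅓ ≈ 0.33333)
j(n) = n/3 (j(n) = n*(⅓) = n/3)
a = 0 (a = ((⅓)*0)*30 = 0*30 = 0)
a - Q = 0 - 1*835 = 0 - 835 = -835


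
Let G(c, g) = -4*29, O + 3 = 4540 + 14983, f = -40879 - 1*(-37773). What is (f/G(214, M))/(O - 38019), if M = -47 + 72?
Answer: -1553/1072942 ≈ -0.0014474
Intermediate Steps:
f = -3106 (f = -40879 + 37773 = -3106)
O = 19520 (O = -3 + (4540 + 14983) = -3 + 19523 = 19520)
M = 25
G(c, g) = -116
(f/G(214, M))/(O - 38019) = (-3106/(-116))/(19520 - 38019) = -3106*(-1/116)/(-18499) = (1553/58)*(-1/18499) = -1553/1072942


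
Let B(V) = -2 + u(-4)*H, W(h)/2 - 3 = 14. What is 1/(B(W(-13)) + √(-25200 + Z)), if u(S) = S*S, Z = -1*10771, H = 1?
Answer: 14/36167 - I*√35971/36167 ≈ 0.00038709 - 0.005244*I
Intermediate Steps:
W(h) = 34 (W(h) = 6 + 2*14 = 6 + 28 = 34)
Z = -10771
u(S) = S²
B(V) = 14 (B(V) = -2 + (-4)²*1 = -2 + 16*1 = -2 + 16 = 14)
1/(B(W(-13)) + √(-25200 + Z)) = 1/(14 + √(-25200 - 10771)) = 1/(14 + √(-35971)) = 1/(14 + I*√35971)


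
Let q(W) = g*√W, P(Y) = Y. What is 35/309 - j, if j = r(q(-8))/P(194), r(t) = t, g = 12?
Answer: 35/309 - 12*I*√2/97 ≈ 0.11327 - 0.17495*I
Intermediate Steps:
q(W) = 12*√W
j = 12*I*√2/97 (j = (12*√(-8))/194 = (12*(2*I*√2))*(1/194) = (24*I*√2)*(1/194) = 12*I*√2/97 ≈ 0.17495*I)
35/309 - j = 35/309 - 12*I*√2/97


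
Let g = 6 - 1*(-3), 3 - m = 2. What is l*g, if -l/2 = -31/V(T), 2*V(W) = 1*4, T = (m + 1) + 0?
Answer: 279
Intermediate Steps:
m = 1 (m = 3 - 1*2 = 3 - 2 = 1)
T = 2 (T = (1 + 1) + 0 = 2 + 0 = 2)
V(W) = 2 (V(W) = (1*4)/2 = (½)*4 = 2)
g = 9 (g = 6 + 3 = 9)
l = 31 (l = -(-62)/2 = -2*(-31/2) = 31)
l*g = 31*9 = 279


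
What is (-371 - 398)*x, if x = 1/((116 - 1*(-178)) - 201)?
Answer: -769/93 ≈ -8.2688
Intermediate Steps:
x = 1/93 (x = 1/((116 + 178) - 201) = 1/(294 - 201) = 1/93 ≈ 0.010753)
(-371 - 398)*x = (-371 - 398)*(1/93) = -769*1/93 = -769/93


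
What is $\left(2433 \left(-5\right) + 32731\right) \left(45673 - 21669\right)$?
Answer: $493666264$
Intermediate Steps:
$\left(2433 \left(-5\right) + 32731\right) \left(45673 - 21669\right) = \left(-12165 + 32731\right) 24004 = 20566 \cdot 24004 = 493666264$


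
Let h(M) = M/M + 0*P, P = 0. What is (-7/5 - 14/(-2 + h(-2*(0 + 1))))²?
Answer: 3969/25 ≈ 158.76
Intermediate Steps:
h(M) = 1 (h(M) = M/M + 0*0 = 1 + 0 = 1)
(-7/5 - 14/(-2 + h(-2*(0 + 1))))² = (-7/5 - 14/(-2 + 1))² = (-7*⅕ - 14/(-1))² = (-7/5 - 14*(-1))² = (-7/5 + 14)² = (63/5)² = 3969/25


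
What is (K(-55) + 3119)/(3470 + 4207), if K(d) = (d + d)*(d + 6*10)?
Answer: 2569/7677 ≈ 0.33464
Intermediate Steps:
K(d) = 2*d*(60 + d) (K(d) = (2*d)*(d + 60) = (2*d)*(60 + d) = 2*d*(60 + d))
(K(-55) + 3119)/(3470 + 4207) = (2*(-55)*(60 - 55) + 3119)/(3470 + 4207) = (2*(-55)*5 + 3119)/7677 = (-550 + 3119)*(1/7677) = 2569*(1/7677) = 2569/7677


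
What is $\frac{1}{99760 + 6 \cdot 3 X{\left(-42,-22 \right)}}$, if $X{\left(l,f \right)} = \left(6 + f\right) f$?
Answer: $\frac{1}{106096} \approx 9.4254 \cdot 10^{-6}$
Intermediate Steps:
$X{\left(l,f \right)} = f \left(6 + f\right)$
$\frac{1}{99760 + 6 \cdot 3 X{\left(-42,-22 \right)}} = \frac{1}{99760 + 6 \cdot 3 \left(- 22 \left(6 - 22\right)\right)} = \frac{1}{99760 + 18 \left(\left(-22\right) \left(-16\right)\right)} = \frac{1}{99760 + 18 \cdot 352} = \frac{1}{99760 + 6336} = \frac{1}{106096}$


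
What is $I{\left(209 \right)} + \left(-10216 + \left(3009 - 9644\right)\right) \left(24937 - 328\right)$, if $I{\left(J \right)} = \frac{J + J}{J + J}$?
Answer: $-414686258$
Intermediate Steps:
$I{\left(J \right)} = 1$ ($I{\left(J \right)} = \frac{2 J}{2 J} = 2 J \frac{1}{2 J} = 1$)
$I{\left(209 \right)} + \left(-10216 + \left(3009 - 9644\right)\right) \left(24937 - 328\right) = 1 + \left(-10216 + \left(3009 - 9644\right)\right) \left(24937 - 328\right) = 1 + \left(-10216 + \left(3009 - 9644\right)\right) 24609 = 1 + \left(-10216 - 6635\right) 24609 = 1 - 414686259 = -414686258$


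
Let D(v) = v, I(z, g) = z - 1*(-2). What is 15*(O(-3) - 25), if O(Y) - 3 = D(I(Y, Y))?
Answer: -345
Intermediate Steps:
I(z, g) = 2 + z (I(z, g) = z + 2 = 2 + z)
O(Y) = 5 + Y (O(Y) = 3 + (2 + Y) = 5 + Y)
15*(O(-3) - 25) = 15*((5 - 3) - 25) = 15*(2 - 25) = 15*(-23) = -345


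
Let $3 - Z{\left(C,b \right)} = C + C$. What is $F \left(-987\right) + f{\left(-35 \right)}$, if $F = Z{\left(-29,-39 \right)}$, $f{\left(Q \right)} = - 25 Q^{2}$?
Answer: $-90832$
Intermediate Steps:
$Z{\left(C,b \right)} = 3 - 2 C$ ($Z{\left(C,b \right)} = 3 - \left(C + C\right) = 3 - 2 C$)
$F = 61$ ($F = 3 - -58 = 3 + 58 = 61$)
$F \left(-987\right) + f{\left(-35 \right)} = 61 \left(-987\right) - 25 \left(-35\right)^{2} = -60207 - 30625 = -90832$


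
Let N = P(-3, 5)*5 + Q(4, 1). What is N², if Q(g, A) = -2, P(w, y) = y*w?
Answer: 5929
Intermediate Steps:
P(w, y) = w*y
N = -77 (N = -3*5*5 - 2 = -15*5 - 2 = -75 - 2 = -77)
N² = (-77)² = 5929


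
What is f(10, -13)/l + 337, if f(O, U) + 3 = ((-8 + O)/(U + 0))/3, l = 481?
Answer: 6321664/18759 ≈ 336.99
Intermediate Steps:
f(O, U) = -3 + (-8 + O)/(3*U) (f(O, U) = -3 + ((-8 + O)/(U + 0))/3 = -3 + ((-8 + O)/U)*(⅓) = -3 + (-8 + O)/(3*U))
f(10, -13)/l + 337 = ((⅓)*(-8 + 10 - 9*(-13))/(-13))/481 + 337 = ((⅓)*(-1/13)*(-8 + 10 + 117))*(1/481) + 337 = ((⅓)*(-1/13)*119)*(1/481) + 337 = -119/39*1/481 + 337 = -119/18759 + 337 = 6321664/18759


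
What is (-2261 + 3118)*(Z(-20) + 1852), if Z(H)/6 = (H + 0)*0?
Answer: 1587164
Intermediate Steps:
Z(H) = 0 (Z(H) = 6*((H + 0)*0) = 6*(H*0) = 6*0 = 0)
(-2261 + 3118)*(Z(-20) + 1852) = (-2261 + 3118)*(0 + 1852) = 857*1852 = 1587164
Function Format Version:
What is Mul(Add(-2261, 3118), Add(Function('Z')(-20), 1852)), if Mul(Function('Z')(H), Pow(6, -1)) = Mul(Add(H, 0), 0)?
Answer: 1587164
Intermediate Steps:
Function('Z')(H) = 0 (Function('Z')(H) = Mul(6, Mul(Add(H, 0), 0)) = Mul(6, Mul(H, 0)) = Mul(6, 0) = 0)
Mul(Add(-2261, 3118), Add(Function('Z')(-20), 1852)) = Mul(Add(-2261, 3118), Add(0, 1852)) = Mul(857, 1852) = 1587164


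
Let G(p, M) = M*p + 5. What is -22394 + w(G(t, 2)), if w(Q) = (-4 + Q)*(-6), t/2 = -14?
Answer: -22064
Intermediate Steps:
t = -28 (t = 2*(-14) = -28)
G(p, M) = 5 + M*p
w(Q) = 24 - 6*Q
-22394 + w(G(t, 2)) = -22394 + (24 - 6*(5 + 2*(-28))) = -22394 + (24 - 6*(5 - 56)) = -22394 + (24 - 6*(-51)) = -22394 + (24 + 306) = -22394 + 330 = -22064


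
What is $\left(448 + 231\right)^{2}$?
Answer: $461041$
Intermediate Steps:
$\left(448 + 231\right)^{2} = 679^{2} = 461041$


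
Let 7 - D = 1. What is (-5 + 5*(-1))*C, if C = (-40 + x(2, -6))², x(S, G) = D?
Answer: -11560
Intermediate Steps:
D = 6 (D = 7 - 1*1 = 7 - 1 = 6)
x(S, G) = 6
C = 1156 (C = (-40 + 6)² = (-34)² = 1156)
(-5 + 5*(-1))*C = (-5 + 5*(-1))*1156 = (-5 - 5)*1156 = -10*1156 = -11560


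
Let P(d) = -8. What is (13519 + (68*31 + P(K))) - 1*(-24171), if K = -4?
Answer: 39790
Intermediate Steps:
(13519 + (68*31 + P(K))) - 1*(-24171) = (13519 + (68*31 - 8)) - 1*(-24171) = (13519 + (2108 - 8)) + 24171 = (13519 + 2100) + 24171 = 15619 + 24171 = 39790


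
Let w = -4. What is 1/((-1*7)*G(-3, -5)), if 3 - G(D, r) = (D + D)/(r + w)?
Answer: -3/49 ≈ -0.061224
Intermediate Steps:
G(D, r) = 3 - 2*D/(-4 + r) (G(D, r) = 3 - (D + D)/(r - 4) = 3 - 2*D/(-4 + r))
1/((-1*7)*G(-3, -5)) = 1/((-1*7)*((-12 - 2*(-3) + 3*(-5))/(-4 - 5))) = 1/(-7*(-12 + 6 - 15)/(-9)) = 1/(-(-7)*(-21)/9) = 1/(-7*7/3) = 1/(-49/3) = -3/49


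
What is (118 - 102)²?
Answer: 256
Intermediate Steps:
(118 - 102)² = 16² = 256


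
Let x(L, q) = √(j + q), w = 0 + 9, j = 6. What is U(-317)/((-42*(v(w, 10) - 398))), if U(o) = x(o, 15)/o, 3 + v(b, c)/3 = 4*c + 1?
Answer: -√21/3781176 ≈ -1.2119e-6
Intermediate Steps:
w = 9
v(b, c) = -6 + 12*c (v(b, c) = -9 + 3*(4*c + 1) = -9 + 3*(1 + 4*c) = -9 + (3 + 12*c) = -6 + 12*c)
x(L, q) = √(6 + q)
U(o) = √21/o (U(o) = √(6 + 15)/o = √21/o)
U(-317)/((-42*(v(w, 10) - 398))) = (√21/(-317))/((-42*((-6 + 12*10) - 398))) = (√21*(-1/317))/((-42*((-6 + 120) - 398))) = (-√21/317)/((-42*(114 - 398))) = (-√21/317)/((-42*(-284))) = -√21/317/11928 = -√21/317*(1/11928) = -√21/3781176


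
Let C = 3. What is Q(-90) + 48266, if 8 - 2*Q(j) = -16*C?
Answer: 48294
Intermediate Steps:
Q(j) = 28 (Q(j) = 4 - (-8)*3 = 4 - ½*(-48) = 4 + 24 = 28)
Q(-90) + 48266 = 28 + 48266 = 48294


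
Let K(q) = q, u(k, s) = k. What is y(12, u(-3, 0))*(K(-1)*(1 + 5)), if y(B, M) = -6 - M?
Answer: 18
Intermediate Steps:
y(12, u(-3, 0))*(K(-1)*(1 + 5)) = (-6 - 1*(-3))*(-(1 + 5)) = (-6 + 3)*(-1*6) = -3*(-6) = 18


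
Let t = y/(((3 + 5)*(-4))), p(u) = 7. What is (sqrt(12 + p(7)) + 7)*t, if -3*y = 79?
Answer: 553/96 + 79*sqrt(19)/96 ≈ 9.3474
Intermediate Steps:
y = -79/3 (y = -1/3*79 = -79/3 ≈ -26.333)
t = 79/96 (t = -79*(-1/(4*(3 + 5)))/3 = -79/(3*(8*(-4))) = -79/3/(-32) = -79/3*(-1/32) = 79/96 ≈ 0.82292)
(sqrt(12 + p(7)) + 7)*t = (sqrt(12 + 7) + 7)*(79/96) = (sqrt(19) + 7)*(79/96) = (7 + sqrt(19))*(79/96) = 553/96 + 79*sqrt(19)/96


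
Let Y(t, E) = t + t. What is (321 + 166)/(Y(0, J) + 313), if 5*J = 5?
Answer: 487/313 ≈ 1.5559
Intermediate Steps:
J = 1 (J = (⅕)*5 = 1)
Y(t, E) = 2*t
(321 + 166)/(Y(0, J) + 313) = (321 + 166)/(2*0 + 313) = 487/(0 + 313) = 487/313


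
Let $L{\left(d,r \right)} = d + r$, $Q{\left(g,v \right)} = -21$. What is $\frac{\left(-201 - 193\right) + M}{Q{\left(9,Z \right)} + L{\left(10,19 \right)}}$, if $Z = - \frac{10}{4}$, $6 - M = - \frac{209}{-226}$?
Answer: $- \frac{87897}{1808} \approx -48.616$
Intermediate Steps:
$M = \frac{1147}{226}$ ($M = 6 - - \frac{209}{-226} = 6 - \left(-209\right) \left(- \frac{1}{226}\right) = 6 - \frac{209}{226} = \frac{1147}{226} \approx 5.0752$)
$Z = - \frac{5}{2}$ ($Z = \left(-10\right) \frac{1}{4} = - \frac{5}{2} \approx -2.5$)
$\frac{\left(-201 - 193\right) + M}{Q{\left(9,Z \right)} + L{\left(10,19 \right)}} = \frac{\left(-201 - 193\right) + \frac{1147}{226}}{-21 + \left(10 + 19\right)} = \frac{-394 + \frac{1147}{226}}{-21 + 29} = - \frac{87897}{226 \cdot 8} = \left(- \frac{87897}{226}\right) \frac{1}{8} = - \frac{87897}{1808}$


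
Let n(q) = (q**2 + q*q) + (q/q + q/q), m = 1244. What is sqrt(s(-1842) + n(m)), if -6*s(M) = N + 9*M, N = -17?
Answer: sqrt(111522234)/6 ≈ 1760.1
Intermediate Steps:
n(q) = 2 + 2*q**2 (n(q) = (q**2 + q**2) + (1 + 1) = 2*q**2 + 2 = 2 + 2*q**2)
s(M) = 17/6 - 3*M/2 (s(M) = -(-17 + 9*M)/6 = 17/6 - 3*M/2)
sqrt(s(-1842) + n(m)) = sqrt((17/6 - 3/2*(-1842)) + (2 + 2*1244**2)) = sqrt((17/6 + 2763) + (2 + 2*1547536)) = sqrt(16595/6 + (2 + 3095072)) = sqrt(16595/6 + 3095074) = sqrt(18587039/6) = sqrt(111522234)/6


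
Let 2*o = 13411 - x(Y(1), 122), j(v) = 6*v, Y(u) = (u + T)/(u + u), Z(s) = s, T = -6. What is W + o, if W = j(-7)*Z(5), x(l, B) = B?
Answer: 12869/2 ≈ 6434.5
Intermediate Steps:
Y(u) = (-6 + u)/(2*u) (Y(u) = (u - 6)/(u + u) = (-6 + u)/((2*u)) = (-6 + u)*(1/(2*u)) = (-6 + u)/(2*u))
W = -210 (W = (6*(-7))*5 = -42*5 = -210)
o = 13289/2 (o = (13411 - 1*122)/2 = (13411 - 122)/2 = (½)*13289 = 13289/2 ≈ 6644.5)
W + o = -210 + 13289/2 = 12869/2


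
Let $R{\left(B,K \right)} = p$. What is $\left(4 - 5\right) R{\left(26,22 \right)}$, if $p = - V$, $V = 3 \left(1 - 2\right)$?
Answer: $-3$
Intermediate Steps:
$V = -3$ ($V = 3 \left(-1\right) = -3$)
$p = 3$ ($p = \left(-1\right) \left(-3\right) = 3$)
$R{\left(B,K \right)} = 3$
$\left(4 - 5\right) R{\left(26,22 \right)} = \left(4 - 5\right) 3 = \left(-1\right) 3 = -3$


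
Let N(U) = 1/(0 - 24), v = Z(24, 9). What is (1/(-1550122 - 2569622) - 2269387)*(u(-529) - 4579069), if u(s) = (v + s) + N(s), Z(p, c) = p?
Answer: 1027578761156821034833/98873856 ≈ 1.0393e+13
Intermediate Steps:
v = 24
N(U) = -1/24 (N(U) = 1/(-24) = -1/24)
u(s) = 575/24 + s (u(s) = (24 + s) - 1/24 = 575/24 + s)
(1/(-1550122 - 2569622) - 2269387)*(u(-529) - 4579069) = (1/(-1550122 - 2569622) - 2269387)*((575/24 - 529) - 4579069) = (1/(-4119744) - 2269387)*(-12121/24 - 4579069) = (-1/4119744 - 2269387)*(-109909777/24) = -9349293476929/4119744*(-109909777/24) = 1027578761156821034833/98873856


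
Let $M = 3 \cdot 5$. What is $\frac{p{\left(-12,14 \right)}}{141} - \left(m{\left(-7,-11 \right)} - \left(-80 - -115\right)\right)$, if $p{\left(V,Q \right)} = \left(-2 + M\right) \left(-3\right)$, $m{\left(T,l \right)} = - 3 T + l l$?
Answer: $- \frac{5042}{47} \approx -107.28$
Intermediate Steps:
$M = 15$
$m{\left(T,l \right)} = l^{2} - 3 T$ ($m{\left(T,l \right)} = - 3 T + l^{2} = l^{2} - 3 T$)
$p{\left(V,Q \right)} = -39$ ($p{\left(V,Q \right)} = \left(-2 + 15\right) \left(-3\right) = 13 \left(-3\right) = -39$)
$\frac{p{\left(-12,14 \right)}}{141} - \left(m{\left(-7,-11 \right)} - \left(-80 - -115\right)\right) = - \frac{39}{141} - \left(\left(\left(-11\right)^{2} - -21\right) - \left(-80 - -115\right)\right) = \left(-39\right) \frac{1}{141} - \left(\left(121 + 21\right) - \left(-80 + 115\right)\right) = - \frac{13}{47} - \left(142 - 35\right) = - \frac{13}{47} - 107 = - \frac{5042}{47}$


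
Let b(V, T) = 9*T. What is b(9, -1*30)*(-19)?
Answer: 5130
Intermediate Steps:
b(9, -1*30)*(-19) = (9*(-1*30))*(-19) = (9*(-30))*(-19) = -270*(-19) = 5130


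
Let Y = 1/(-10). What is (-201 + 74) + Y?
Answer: -1271/10 ≈ -127.10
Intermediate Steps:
Y = -⅒ ≈ -0.10000
(-201 + 74) + Y = (-201 + 74) - ⅒ = -127 - ⅒ = -1271/10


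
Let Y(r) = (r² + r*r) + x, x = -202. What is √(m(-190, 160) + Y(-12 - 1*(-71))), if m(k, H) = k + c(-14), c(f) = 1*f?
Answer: 2*√1639 ≈ 80.969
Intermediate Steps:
Y(r) = -202 + 2*r² (Y(r) = (r² + r*r) - 202 = (r² + r²) - 202 = 2*r² - 202 = -202 + 2*r²)
c(f) = f
m(k, H) = -14 + k (m(k, H) = k - 14 = -14 + k)
√(m(-190, 160) + Y(-12 - 1*(-71))) = √((-14 - 190) + (-202 + 2*(-12 - 1*(-71))²)) = √(-204 + (-202 + 2*(-12 + 71)²)) = √(-204 + (-202 + 2*59²)) = √(-204 + (-202 + 2*3481)) = √(-204 + (-202 + 6962)) = √(-204 + 6760) = √6556 = 2*√1639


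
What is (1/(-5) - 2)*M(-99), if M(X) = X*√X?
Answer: 3267*I*√11/5 ≈ 2167.1*I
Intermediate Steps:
M(X) = X^(3/2)
(1/(-5) - 2)*M(-99) = (1/(-5) - 2)*(-99)^(3/2) = (-⅕ - 2)*(-297*I*√11) = -(-3267)*I*√11/5 = 3267*I*√11/5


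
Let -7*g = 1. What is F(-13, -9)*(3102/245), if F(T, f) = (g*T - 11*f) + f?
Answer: 1994586/1715 ≈ 1163.0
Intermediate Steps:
g = -⅐ (g = -⅐*1 = -⅐ ≈ -0.14286)
F(T, f) = -10*f - T/7 (F(T, f) = (-T/7 - 11*f) + f = (-11*f - T/7) + f = -10*f - T/7)
F(-13, -9)*(3102/245) = (-10*(-9) - ⅐*(-13))*(3102/245) = (90 + 13/7)*(3102*(1/245)) = (643/7)*(3102/245) = 1994586/1715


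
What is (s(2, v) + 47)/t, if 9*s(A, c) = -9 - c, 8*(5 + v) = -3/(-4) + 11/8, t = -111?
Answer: -8933/21312 ≈ -0.41915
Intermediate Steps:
v = -303/64 (v = -5 + (-3/(-4) + 11/8)/8 = -5 + (-3*(-¼) + 11*(⅛))/8 = -5 + (¾ + 11/8)/8 = -5 + (⅛)*(17/8) = -5 + 17/64 = -303/64 ≈ -4.7344)
s(A, c) = -1 - c/9 (s(A, c) = (-9 - c)/9 = -1 - c/9)
(s(2, v) + 47)/t = ((-1 - ⅑*(-303/64)) + 47)/(-111) = -((-1 + 101/192) + 47)/111 = -(-91/192 + 47)/111 = -1/111*8933/192 = -8933/21312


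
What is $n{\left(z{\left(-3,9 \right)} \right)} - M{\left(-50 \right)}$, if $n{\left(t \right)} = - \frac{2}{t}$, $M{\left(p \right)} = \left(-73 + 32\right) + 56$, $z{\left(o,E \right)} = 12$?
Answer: $- \frac{91}{6} \approx -15.167$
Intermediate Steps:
$M{\left(p \right)} = 15$ ($M{\left(p \right)} = -41 + 56 = 15$)
$n{\left(z{\left(-3,9 \right)} \right)} - M{\left(-50 \right)} = - \frac{2}{12} - 15 = \left(-2\right) \frac{1}{12} - 15 = - \frac{1}{6} - 15 = - \frac{91}{6}$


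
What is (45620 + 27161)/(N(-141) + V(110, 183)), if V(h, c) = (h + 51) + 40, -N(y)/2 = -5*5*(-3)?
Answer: 72781/51 ≈ 1427.1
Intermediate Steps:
N(y) = -150 (N(y) = -2*(-5*5)*(-3) = -(-50)*(-3) = -2*75 = -150)
V(h, c) = 91 + h (V(h, c) = (51 + h) + 40 = 91 + h)
(45620 + 27161)/(N(-141) + V(110, 183)) = (45620 + 27161)/(-150 + (91 + 110)) = 72781/(-150 + 201) = 72781/51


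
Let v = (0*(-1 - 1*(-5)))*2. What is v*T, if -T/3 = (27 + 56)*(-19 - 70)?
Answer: 0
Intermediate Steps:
v = 0 (v = (0*(-1 + 5))*2 = (0*4)*2 = 0*2 = 0)
T = 22161 (T = -3*(27 + 56)*(-19 - 70) = -249*(-89) = -3*(-7387) = 22161)
v*T = 0*22161 = 0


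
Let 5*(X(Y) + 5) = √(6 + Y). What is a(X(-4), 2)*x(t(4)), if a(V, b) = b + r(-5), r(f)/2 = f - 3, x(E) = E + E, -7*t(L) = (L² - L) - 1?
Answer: 44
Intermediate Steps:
X(Y) = -5 + √(6 + Y)/5
t(L) = ⅐ - L²/7 + L/7 (t(L) = -((L² - L) - 1)/7 = -(-1 + L² - L)/7 = ⅐ - L²/7 + L/7)
x(E) = 2*E
r(f) = -6 + 2*f (r(f) = 2*(f - 3) = 2*(-3 + f) = -6 + 2*f)
a(V, b) = -16 + b (a(V, b) = b + (-6 + 2*(-5)) = b + (-6 - 10) = b - 16 = -16 + b)
a(X(-4), 2)*x(t(4)) = (-16 + 2)*(2*(⅐ - ⅐*4² + (⅐)*4)) = -28*(⅐ - ⅐*16 + 4/7) = -28*(⅐ - 16/7 + 4/7) = -28*(-11)/7 = -14*(-22/7) = 44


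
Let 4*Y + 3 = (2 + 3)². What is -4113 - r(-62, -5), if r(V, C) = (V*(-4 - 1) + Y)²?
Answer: -414613/4 ≈ -1.0365e+5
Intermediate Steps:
Y = 11/2 (Y = -¾ + (2 + 3)²/4 = -¾ + (¼)*5² = -¾ + (¼)*25 = -¾ + 25/4 = 11/2 ≈ 5.5000)
r(V, C) = (11/2 - 5*V)² (r(V, C) = (V*(-4 - 1) + 11/2)² = (V*(-5) + 11/2)² = (-5*V + 11/2)² = (11/2 - 5*V)²)
-4113 - r(-62, -5) = -4113 - (-11 + 10*(-62))²/4 = -4113 - (-11 - 620)²/4 = -4113 - (-631)²/4 = -4113 - 398161/4 = -414613/4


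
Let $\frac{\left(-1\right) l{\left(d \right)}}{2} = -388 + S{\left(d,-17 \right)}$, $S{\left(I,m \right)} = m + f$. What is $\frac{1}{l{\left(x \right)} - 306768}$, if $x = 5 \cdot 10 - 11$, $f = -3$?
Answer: $- \frac{1}{305952} \approx -3.2685 \cdot 10^{-6}$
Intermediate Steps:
$S{\left(I,m \right)} = -3 + m$ ($S{\left(I,m \right)} = m - 3 = -3 + m$)
$x = 39$ ($x = 50 - 11 = 39$)
$l{\left(d \right)} = 816$ ($l{\left(d \right)} = - 2 \left(-388 - 20\right) = \left(-2\right) \left(-408\right) = 816$)
$\frac{1}{l{\left(x \right)} - 306768} = \frac{1}{816 - 306768} = \frac{1}{-305952} = - \frac{1}{305952}$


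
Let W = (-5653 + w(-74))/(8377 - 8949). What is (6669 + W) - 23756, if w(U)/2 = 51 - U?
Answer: -9768361/572 ≈ -17078.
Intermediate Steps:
w(U) = 102 - 2*U (w(U) = 2*(51 - U) = 102 - 2*U)
W = 5403/572 (W = (-5653 + (102 - 2*(-74)))/(8377 - 8949) = (-5653 + (102 + 148))/(-572) = (-5653 + 250)*(-1/572) = -5403*(-1/572) = 5403/572 ≈ 9.4458)
(6669 + W) - 23756 = (6669 + 5403/572) - 23756 = 3820071/572 - 23756 = -9768361/572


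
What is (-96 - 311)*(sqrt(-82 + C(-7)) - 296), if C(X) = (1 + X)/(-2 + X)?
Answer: 120472 - 814*I*sqrt(183)/3 ≈ 1.2047e+5 - 3670.5*I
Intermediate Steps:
C(X) = (1 + X)/(-2 + X)
(-96 - 311)*(sqrt(-82 + C(-7)) - 296) = (-96 - 311)*(sqrt(-82 + (1 - 7)/(-2 - 7)) - 296) = -407*(sqrt(-82 - 6/(-9)) - 296) = -407*(sqrt(-82 - 1/9*(-6)) - 296) = -407*(sqrt(-82 + 2/3) - 296) = -407*(sqrt(-244/3) - 296) = -407*(2*I*sqrt(183)/3 - 296) = -407*(-296 + 2*I*sqrt(183)/3) = 120472 - 814*I*sqrt(183)/3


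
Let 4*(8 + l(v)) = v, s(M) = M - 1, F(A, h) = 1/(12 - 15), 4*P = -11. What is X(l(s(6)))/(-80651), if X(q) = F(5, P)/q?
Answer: -4/6532731 ≈ -6.1230e-7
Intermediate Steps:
P = -11/4 (P = (¼)*(-11) = -11/4 ≈ -2.7500)
F(A, h) = -⅓ (F(A, h) = 1/(-3) = -⅓)
s(M) = -1 + M
l(v) = -8 + v/4
X(q) = -1/(3*q)
X(l(s(6)))/(-80651) = -1/(3*(-8 + (-1 + 6)/4))/(-80651) = -1/(3*(-8 + (¼)*5))*(-1/80651) = -1/(3*(-8 + 5/4))*(-1/80651) = -1/(3*(-27/4))*(-1/80651) = -⅓*(-4/27)*(-1/80651) = (4/81)*(-1/80651) = -4/6532731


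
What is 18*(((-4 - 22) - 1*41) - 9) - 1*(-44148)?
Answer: 42780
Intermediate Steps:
18*(((-4 - 22) - 1*41) - 9) - 1*(-44148) = 18*((-26 - 41) - 9) + 44148 = 18*(-67 - 9) + 44148 = 18*(-76) + 44148 = -1368 + 44148 = 42780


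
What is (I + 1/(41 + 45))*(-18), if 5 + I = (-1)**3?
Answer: 4635/43 ≈ 107.79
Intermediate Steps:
I = -6 (I = -5 + (-1)**3 = -5 - 1 = -6)
(I + 1/(41 + 45))*(-18) = (-6 + 1/(41 + 45))*(-18) = (-6 + 1/86)*(-18) = -515/86*(-18) = 4635/43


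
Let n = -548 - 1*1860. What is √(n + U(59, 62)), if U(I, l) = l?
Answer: I*√2346 ≈ 48.436*I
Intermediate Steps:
n = -2408 (n = -548 - 1860 = -2408)
√(n + U(59, 62)) = √(-2408 + 62) = √(-2346) = I*√2346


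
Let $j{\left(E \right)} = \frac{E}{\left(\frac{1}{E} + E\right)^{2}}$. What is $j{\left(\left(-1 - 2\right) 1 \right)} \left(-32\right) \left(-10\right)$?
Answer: $- \frac{432}{5} \approx -86.4$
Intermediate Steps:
$j{\left(E \right)} = \frac{E}{\left(E + \frac{1}{E}\right)^{2}}$
$j{\left(\left(-1 - 2\right) 1 \right)} \left(-32\right) \left(-10\right) = \frac{\left(\left(-1 - 2\right) 1\right)^{3}}{\left(1 + \left(\left(-1 - 2\right) 1\right)^{2}\right)^{2}} \left(-32\right) \left(-10\right) = \frac{\left(\left(-3\right) 1\right)^{3}}{\left(1 + \left(\left(-3\right) 1\right)^{2}\right)^{2}} \left(-32\right) \left(-10\right) = \frac{\left(-3\right)^{3}}{\left(1 + \left(-3\right)^{2}\right)^{2}} \left(-32\right) \left(-10\right) = - \frac{27}{\left(1 + 9\right)^{2}} \left(-32\right) \left(-10\right) = - \frac{27}{100} \left(-32\right) \left(-10\right) = \left(-27\right) \frac{1}{100} \left(-32\right) \left(-10\right) = \left(- \frac{27}{100}\right) \left(-32\right) \left(-10\right) = \frac{216}{25} \left(-10\right) = - \frac{432}{5}$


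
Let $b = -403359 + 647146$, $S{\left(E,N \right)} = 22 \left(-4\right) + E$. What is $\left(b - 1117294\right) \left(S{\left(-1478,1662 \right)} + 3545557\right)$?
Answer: $-3095700946437$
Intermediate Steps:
$S{\left(E,N \right)} = -88 + E$
$b = 243787$
$\left(b - 1117294\right) \left(S{\left(-1478,1662 \right)} + 3545557\right) = \left(243787 - 1117294\right) \left(\left(-88 - 1478\right) + 3545557\right) = - 873507 \left(-1566 + 3545557\right) = \left(-873507\right) 3543991 = -3095700946437$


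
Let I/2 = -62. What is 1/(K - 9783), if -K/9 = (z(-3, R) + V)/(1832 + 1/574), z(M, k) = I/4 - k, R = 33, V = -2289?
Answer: -116841/1141704881 ≈ -0.00010234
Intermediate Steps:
I = -124 (I = 2*(-62) = -124)
z(M, k) = -31 - k (z(M, k) = -124/4 - k = -124*¼ - k = -31 - k)
K = 1350622/116841 (K = -9*((-31 - 1*33) - 2289)/(1832 + 1/574) = -9*((-31 - 33) - 2289)/(1832 + 1/574) = -9*(-64 - 2289)/1051569/574 = -(-21177)*574/1051569 = -9*(-1350622/1051569) = 1350622/116841 ≈ 11.559)
1/(K - 9783) = 1/(1350622/116841 - 9783) = 1/(-1141704881/116841) = -116841/1141704881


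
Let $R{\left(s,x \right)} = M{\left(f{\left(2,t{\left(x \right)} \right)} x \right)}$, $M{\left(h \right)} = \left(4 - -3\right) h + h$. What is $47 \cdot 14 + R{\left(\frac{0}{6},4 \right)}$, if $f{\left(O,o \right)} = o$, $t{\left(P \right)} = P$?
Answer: $786$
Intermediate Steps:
$M{\left(h \right)} = 8 h$ ($M{\left(h \right)} = \left(4 + 3\right) h + h = 7 h + h = 8 h$)
$R{\left(s,x \right)} = 8 x^{2}$ ($R{\left(s,x \right)} = 8 x x = 8 x^{2}$)
$47 \cdot 14 + R{\left(\frac{0}{6},4 \right)} = 47 \cdot 14 + 8 \cdot 4^{2} = 658 + 8 \cdot 16 = 658 + 128 = 786$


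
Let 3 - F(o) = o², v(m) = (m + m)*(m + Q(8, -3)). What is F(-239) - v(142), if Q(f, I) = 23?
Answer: -103978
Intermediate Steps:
v(m) = 2*m*(23 + m) (v(m) = (m + m)*(m + 23) = (2*m)*(23 + m) = 2*m*(23 + m))
F(o) = 3 - o²
F(-239) - v(142) = (3 - 1*(-239)²) - 2*142*(23 + 142) = (3 - 1*57121) - 2*142*165 = (3 - 57121) - 1*46860 = -57118 - 46860 = -103978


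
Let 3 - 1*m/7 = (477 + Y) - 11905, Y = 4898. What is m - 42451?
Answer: 3280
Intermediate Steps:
m = 45731 (m = 21 - 7*((477 + 4898) - 11905) = 21 - 7*(5375 - 11905) = 21 - 7*(-6530) = 21 + 45710 = 45731)
m - 42451 = 45731 - 42451 = 3280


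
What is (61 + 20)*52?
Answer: 4212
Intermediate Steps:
(61 + 20)*52 = 81*52 = 4212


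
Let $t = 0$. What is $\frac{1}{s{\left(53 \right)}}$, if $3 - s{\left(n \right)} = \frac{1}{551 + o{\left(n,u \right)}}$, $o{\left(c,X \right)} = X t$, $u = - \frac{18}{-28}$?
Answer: $\frac{551}{1652} \approx 0.33354$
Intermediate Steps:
$u = \frac{9}{14}$ ($u = \left(-18\right) \left(- \frac{1}{28}\right) = \frac{9}{14} \approx 0.64286$)
$o{\left(c,X \right)} = 0$ ($o{\left(c,X \right)} = X 0 = 0$)
$s{\left(n \right)} = \frac{1652}{551}$ ($s{\left(n \right)} = 3 - \frac{1}{551 + 0} = 3 - \frac{1}{551} = \frac{1652}{551}$)
$\frac{1}{s{\left(53 \right)}} = \frac{1}{\frac{1652}{551}} = \frac{551}{1652}$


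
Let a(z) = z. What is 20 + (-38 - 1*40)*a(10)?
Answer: -760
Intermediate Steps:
20 + (-38 - 1*40)*a(10) = 20 + (-38 - 1*40)*10 = 20 + (-38 - 40)*10 = 20 - 78*10 = 20 - 780 = -760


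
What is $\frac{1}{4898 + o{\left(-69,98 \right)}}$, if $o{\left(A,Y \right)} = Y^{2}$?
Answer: $\frac{1}{14502} \approx 6.8956 \cdot 10^{-5}$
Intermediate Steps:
$\frac{1}{4898 + o{\left(-69,98 \right)}} = \frac{1}{4898 + 98^{2}} = \frac{1}{4898 + 9604} = \frac{1}{14502}$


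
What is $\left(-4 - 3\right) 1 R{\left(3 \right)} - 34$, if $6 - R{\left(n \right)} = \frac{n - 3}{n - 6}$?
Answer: $-76$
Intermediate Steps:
$R{\left(n \right)} = 6 - \frac{-3 + n}{-6 + n}$ ($R{\left(n \right)} = 6 - \frac{n - 3}{n - 6} = 6 - \frac{-3 + n}{-6 + n}$)
$\left(-4 - 3\right) 1 R{\left(3 \right)} - 34 = \left(-4 - 3\right) 1 \frac{-33 + 5 \cdot 3}{-6 + 3} - 34 = \left(-7\right) 1 \frac{-33 + 15}{-3} - 34 = - 7 \left(\left(- \frac{1}{3}\right) \left(-18\right)\right) - 34 = \left(-7\right) 6 - 34 = -42 - 34 = -76$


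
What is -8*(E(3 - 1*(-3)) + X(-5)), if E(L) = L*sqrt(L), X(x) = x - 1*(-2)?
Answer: 24 - 48*sqrt(6) ≈ -93.576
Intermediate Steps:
X(x) = 2 + x (X(x) = x + 2 = 2 + x)
E(L) = L**(3/2)
-8*(E(3 - 1*(-3)) + X(-5)) = -8*((3 - 1*(-3))**(3/2) + (2 - 5)) = -8*((3 + 3)**(3/2) - 3) = -8*(6**(3/2) - 3) = -8*(6*sqrt(6) - 3) = -8*(-3 + 6*sqrt(6)) = 24 - 48*sqrt(6)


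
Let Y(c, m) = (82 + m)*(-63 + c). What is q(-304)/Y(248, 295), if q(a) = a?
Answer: -304/69745 ≈ -0.0043587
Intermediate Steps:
Y(c, m) = (-63 + c)*(82 + m)
q(-304)/Y(248, 295) = -304/(-5166 - 63*295 + 82*248 + 248*295) = -304/(-5166 - 18585 + 20336 + 73160) = -304/69745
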